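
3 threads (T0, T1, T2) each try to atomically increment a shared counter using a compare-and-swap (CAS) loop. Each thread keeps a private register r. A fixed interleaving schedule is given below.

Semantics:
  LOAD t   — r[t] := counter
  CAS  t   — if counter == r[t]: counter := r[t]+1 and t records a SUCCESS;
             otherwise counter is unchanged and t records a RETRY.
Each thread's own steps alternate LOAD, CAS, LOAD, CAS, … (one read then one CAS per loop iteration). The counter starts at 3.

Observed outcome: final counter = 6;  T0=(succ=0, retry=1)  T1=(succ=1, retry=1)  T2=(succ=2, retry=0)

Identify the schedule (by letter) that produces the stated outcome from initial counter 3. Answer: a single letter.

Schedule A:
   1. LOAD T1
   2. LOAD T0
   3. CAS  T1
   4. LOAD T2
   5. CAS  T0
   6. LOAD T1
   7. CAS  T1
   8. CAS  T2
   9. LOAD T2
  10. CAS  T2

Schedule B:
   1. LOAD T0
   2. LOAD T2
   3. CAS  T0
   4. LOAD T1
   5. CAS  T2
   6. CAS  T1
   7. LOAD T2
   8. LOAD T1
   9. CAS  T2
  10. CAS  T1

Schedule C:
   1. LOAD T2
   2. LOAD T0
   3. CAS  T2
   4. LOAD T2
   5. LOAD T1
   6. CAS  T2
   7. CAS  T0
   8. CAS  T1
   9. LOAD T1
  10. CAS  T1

Tracing schedule C:
1. LOAD T2 → mem=3 r[T2]=3 [LOAD]
2. LOAD T0 → mem=3 r[T0]=3 [LOAD]
3. CAS T2 → mem=4 r[T2]=3 [OK]
4. LOAD T2 → mem=4 r[T2]=4 [LOAD]
5. LOAD T1 → mem=4 r[T1]=4 [LOAD]
6. CAS T2 → mem=5 r[T2]=4 [OK]
7. CAS T0 → mem=5 r[T0]=3 [RETRY]
8. CAS T1 → mem=5 r[T1]=4 [RETRY]
9. LOAD T1 → mem=5 r[T1]=5 [LOAD]
10. CAS T1 → mem=6 r[T1]=5 [OK]

C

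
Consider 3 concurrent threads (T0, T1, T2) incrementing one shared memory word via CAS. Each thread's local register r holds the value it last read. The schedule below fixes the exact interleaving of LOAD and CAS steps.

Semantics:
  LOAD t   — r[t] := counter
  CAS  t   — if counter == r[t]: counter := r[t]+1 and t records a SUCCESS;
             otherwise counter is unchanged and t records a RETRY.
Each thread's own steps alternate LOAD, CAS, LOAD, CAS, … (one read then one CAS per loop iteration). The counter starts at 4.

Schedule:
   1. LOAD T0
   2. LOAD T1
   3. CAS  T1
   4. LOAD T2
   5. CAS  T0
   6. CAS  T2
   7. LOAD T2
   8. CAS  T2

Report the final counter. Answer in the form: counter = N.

counter = 7

1. LOAD T0 → mem=4 r[T0]=4 [LOAD]
2. LOAD T1 → mem=4 r[T1]=4 [LOAD]
3. CAS T1 → mem=5 r[T1]=4 [OK]
4. LOAD T2 → mem=5 r[T2]=5 [LOAD]
5. CAS T0 → mem=5 r[T0]=4 [RETRY]
6. CAS T2 → mem=6 r[T2]=5 [OK]
7. LOAD T2 → mem=6 r[T2]=6 [LOAD]
8. CAS T2 → mem=7 r[T2]=6 [OK]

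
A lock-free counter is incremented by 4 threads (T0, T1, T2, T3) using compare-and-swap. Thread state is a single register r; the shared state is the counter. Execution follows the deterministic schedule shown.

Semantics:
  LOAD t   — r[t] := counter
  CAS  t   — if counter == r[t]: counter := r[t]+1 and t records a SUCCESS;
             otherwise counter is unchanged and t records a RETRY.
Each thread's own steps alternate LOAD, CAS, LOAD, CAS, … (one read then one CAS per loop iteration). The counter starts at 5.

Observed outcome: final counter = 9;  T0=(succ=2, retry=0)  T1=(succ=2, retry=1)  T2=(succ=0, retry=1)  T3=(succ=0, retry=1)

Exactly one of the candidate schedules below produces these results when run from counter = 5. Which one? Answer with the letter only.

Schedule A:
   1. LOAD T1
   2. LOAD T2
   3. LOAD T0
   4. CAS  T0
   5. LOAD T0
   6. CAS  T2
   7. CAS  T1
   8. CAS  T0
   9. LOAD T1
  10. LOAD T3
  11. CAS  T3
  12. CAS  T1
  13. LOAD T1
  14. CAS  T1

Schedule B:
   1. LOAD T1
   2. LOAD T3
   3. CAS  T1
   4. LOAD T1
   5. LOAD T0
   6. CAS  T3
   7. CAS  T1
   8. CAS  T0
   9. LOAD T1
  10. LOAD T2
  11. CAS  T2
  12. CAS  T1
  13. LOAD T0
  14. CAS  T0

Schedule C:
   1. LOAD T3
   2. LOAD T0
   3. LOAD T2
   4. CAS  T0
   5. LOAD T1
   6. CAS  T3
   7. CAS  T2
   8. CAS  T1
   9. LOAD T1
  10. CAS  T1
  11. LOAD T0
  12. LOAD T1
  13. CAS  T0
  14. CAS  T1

C

Run C:
   1) LOAD T3:  M=5  r_T3=5
   2) LOAD T0:  M=5  r_T0=5
   3) LOAD T2:  M=5  r_T2=5
   4) CAS  T0:  M=6  r_T0=5 ✓
   5) LOAD T1:  M=6  r_T1=6
   6) CAS  T3:  M=6  r_T3=5 ✗
   7) CAS  T2:  M=6  r_T2=5 ✗
   8) CAS  T1:  M=7  r_T1=6 ✓
   9) LOAD T1:  M=7  r_T1=7
  10) CAS  T1:  M=8  r_T1=7 ✓
  11) LOAD T0:  M=8  r_T0=8
  12) LOAD T1:  M=8  r_T1=8
  13) CAS  T0:  M=9  r_T0=8 ✓
  14) CAS  T1:  M=9  r_T1=8 ✗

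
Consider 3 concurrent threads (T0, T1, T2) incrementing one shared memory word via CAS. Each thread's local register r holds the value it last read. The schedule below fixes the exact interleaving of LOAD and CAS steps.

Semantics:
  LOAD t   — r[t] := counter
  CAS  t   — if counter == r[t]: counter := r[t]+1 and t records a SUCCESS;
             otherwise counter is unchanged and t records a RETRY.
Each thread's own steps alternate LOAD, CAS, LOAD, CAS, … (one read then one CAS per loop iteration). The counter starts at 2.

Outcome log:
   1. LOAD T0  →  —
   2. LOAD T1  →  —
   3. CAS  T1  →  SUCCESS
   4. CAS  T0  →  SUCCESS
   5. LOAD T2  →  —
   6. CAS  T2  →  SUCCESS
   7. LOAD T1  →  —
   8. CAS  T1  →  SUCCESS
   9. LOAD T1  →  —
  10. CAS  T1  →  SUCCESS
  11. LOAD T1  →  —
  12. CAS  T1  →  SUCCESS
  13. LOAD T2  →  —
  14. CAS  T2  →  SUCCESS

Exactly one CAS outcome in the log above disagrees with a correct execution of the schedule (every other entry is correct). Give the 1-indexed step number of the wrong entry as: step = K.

step = 4

Reference trace:
1. LOAD T0 → mem=2 r[T0]=2 [LOAD]
2. LOAD T1 → mem=2 r[T1]=2 [LOAD]
3. CAS T1 → mem=3 r[T1]=2 [OK]
4. CAS T0 → mem=3 r[T0]=2 [RETRY]
5. LOAD T2 → mem=3 r[T2]=3 [LOAD]
6. CAS T2 → mem=4 r[T2]=3 [OK]
7. LOAD T1 → mem=4 r[T1]=4 [LOAD]
8. CAS T1 → mem=5 r[T1]=4 [OK]
9. LOAD T1 → mem=5 r[T1]=5 [LOAD]
10. CAS T1 → mem=6 r[T1]=5 [OK]
11. LOAD T1 → mem=6 r[T1]=6 [LOAD]
12. CAS T1 → mem=7 r[T1]=6 [OK]
13. LOAD T2 → mem=7 r[T2]=7 [LOAD]
14. CAS T2 → mem=8 r[T2]=7 [OK]
Log disagrees first at step 4.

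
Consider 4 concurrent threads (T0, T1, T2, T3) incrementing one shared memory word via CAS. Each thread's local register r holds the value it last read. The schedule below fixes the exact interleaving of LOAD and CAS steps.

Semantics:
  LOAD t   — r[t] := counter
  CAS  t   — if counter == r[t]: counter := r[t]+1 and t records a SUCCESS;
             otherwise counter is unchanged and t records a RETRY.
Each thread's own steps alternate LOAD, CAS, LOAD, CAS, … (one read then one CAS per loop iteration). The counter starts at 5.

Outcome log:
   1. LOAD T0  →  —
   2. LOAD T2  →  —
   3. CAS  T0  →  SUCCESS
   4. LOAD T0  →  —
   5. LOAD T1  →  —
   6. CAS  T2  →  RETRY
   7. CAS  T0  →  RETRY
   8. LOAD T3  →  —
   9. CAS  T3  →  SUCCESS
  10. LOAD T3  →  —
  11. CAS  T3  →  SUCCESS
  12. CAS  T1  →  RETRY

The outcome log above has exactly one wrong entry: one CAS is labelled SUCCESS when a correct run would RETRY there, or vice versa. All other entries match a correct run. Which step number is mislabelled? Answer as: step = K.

step = 7

Re-executing:
T0 LOAD — after: cnt=5, r=5 — load
T2 LOAD — after: cnt=5, r=5 — load
T0 CAS — after: cnt=6, r=5 — ok
T0 LOAD — after: cnt=6, r=6 — load
T1 LOAD — after: cnt=6, r=6 — load
T2 CAS — after: cnt=6, r=5 — retry
T0 CAS — after: cnt=7, r=6 — ok
T3 LOAD — after: cnt=7, r=7 — load
T3 CAS — after: cnt=8, r=7 — ok
T3 LOAD — after: cnt=8, r=8 — load
T3 CAS — after: cnt=9, r=8 — ok
T1 CAS — after: cnt=9, r=6 — retry
Flip is step 7.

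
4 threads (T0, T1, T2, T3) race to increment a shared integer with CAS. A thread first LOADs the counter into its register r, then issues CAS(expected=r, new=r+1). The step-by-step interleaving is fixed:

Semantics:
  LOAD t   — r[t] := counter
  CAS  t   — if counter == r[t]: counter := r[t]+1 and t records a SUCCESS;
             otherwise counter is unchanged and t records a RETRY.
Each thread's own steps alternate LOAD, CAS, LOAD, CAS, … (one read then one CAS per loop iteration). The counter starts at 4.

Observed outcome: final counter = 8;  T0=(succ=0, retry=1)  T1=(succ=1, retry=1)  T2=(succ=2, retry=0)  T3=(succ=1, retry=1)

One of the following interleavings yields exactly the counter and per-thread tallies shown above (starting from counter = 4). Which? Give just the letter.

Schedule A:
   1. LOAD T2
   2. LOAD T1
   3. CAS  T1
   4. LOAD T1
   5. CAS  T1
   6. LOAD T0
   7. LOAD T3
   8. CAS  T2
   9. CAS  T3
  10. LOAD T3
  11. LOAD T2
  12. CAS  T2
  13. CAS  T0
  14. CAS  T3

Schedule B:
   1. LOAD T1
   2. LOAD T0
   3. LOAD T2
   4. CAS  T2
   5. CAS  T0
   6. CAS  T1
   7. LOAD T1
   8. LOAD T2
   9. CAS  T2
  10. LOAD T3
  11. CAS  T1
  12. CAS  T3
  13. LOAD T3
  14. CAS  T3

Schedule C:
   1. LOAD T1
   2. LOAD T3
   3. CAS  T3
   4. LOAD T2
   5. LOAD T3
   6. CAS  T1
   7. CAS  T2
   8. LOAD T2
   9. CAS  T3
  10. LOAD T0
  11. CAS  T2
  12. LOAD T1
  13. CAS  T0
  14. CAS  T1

Run C:
#1 T1 reads 4
#2 T3 reads 4
#3 T3 CAS(4→5) writes; counter now 5
#4 T2 reads 5
#5 T3 reads 5
#6 T1 CAS(4→5) fails; counter now 5
#7 T2 CAS(5→6) writes; counter now 6
#8 T2 reads 6
#9 T3 CAS(5→6) fails; counter now 6
#10 T0 reads 6
#11 T2 CAS(6→7) writes; counter now 7
#12 T1 reads 7
#13 T0 CAS(6→7) fails; counter now 7
#14 T1 CAS(7→8) writes; counter now 8

C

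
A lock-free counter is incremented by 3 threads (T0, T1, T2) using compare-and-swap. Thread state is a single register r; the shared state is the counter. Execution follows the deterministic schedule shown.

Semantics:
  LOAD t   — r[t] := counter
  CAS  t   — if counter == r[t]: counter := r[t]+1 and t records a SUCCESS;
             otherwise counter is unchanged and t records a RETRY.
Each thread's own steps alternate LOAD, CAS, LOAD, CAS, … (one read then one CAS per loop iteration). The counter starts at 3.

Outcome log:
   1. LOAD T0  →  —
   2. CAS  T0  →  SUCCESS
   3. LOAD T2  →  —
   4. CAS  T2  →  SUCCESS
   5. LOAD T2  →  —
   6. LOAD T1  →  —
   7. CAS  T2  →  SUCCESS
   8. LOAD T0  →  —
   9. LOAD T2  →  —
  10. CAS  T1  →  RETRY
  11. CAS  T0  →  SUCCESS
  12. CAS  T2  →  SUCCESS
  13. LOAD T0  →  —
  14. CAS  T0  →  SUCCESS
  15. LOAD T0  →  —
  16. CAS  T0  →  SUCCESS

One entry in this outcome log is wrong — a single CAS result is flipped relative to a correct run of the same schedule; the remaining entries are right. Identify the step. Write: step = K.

step = 12

Reference trace:
step 1: T0 LOAD ⇒ load; ctr=3 reg=3
step 2: T0 CAS ⇒ ok; ctr=4 reg=3
step 3: T2 LOAD ⇒ load; ctr=4 reg=4
step 4: T2 CAS ⇒ ok; ctr=5 reg=4
step 5: T2 LOAD ⇒ load; ctr=5 reg=5
step 6: T1 LOAD ⇒ load; ctr=5 reg=5
step 7: T2 CAS ⇒ ok; ctr=6 reg=5
step 8: T0 LOAD ⇒ load; ctr=6 reg=6
step 9: T2 LOAD ⇒ load; ctr=6 reg=6
step 10: T1 CAS ⇒ retry; ctr=6 reg=5
step 11: T0 CAS ⇒ ok; ctr=7 reg=6
step 12: T2 CAS ⇒ retry; ctr=7 reg=6
step 13: T0 LOAD ⇒ load; ctr=7 reg=7
step 14: T0 CAS ⇒ ok; ctr=8 reg=7
step 15: T0 LOAD ⇒ load; ctr=8 reg=8
step 16: T0 CAS ⇒ ok; ctr=9 reg=8
Mismatch at 12.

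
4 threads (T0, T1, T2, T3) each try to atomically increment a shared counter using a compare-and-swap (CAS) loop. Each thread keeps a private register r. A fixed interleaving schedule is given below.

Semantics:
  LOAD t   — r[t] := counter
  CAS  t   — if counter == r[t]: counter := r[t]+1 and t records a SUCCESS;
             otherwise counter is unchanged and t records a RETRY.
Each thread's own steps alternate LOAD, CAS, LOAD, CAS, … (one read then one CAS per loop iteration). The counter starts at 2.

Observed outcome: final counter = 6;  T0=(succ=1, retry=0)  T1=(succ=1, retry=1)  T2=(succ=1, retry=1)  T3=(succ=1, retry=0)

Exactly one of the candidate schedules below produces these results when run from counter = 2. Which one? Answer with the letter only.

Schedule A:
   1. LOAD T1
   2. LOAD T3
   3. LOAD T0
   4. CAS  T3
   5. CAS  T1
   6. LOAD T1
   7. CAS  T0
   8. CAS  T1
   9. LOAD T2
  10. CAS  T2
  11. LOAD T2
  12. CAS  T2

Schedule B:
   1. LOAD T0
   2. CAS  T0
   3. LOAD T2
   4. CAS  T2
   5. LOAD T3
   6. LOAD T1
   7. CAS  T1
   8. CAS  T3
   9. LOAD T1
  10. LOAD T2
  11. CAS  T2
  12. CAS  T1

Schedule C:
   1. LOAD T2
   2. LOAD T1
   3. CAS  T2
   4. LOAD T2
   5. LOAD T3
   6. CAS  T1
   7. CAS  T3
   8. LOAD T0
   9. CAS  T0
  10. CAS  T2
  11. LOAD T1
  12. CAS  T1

Tracing schedule C:
   1) LOAD T2:  M=2  r_T2=2
   2) LOAD T1:  M=2  r_T1=2
   3) CAS  T2:  M=3  r_T2=2 ✓
   4) LOAD T2:  M=3  r_T2=3
   5) LOAD T3:  M=3  r_T3=3
   6) CAS  T1:  M=3  r_T1=2 ✗
   7) CAS  T3:  M=4  r_T3=3 ✓
   8) LOAD T0:  M=4  r_T0=4
   9) CAS  T0:  M=5  r_T0=4 ✓
  10) CAS  T2:  M=5  r_T2=3 ✗
  11) LOAD T1:  M=5  r_T1=5
  12) CAS  T1:  M=6  r_T1=5 ✓

C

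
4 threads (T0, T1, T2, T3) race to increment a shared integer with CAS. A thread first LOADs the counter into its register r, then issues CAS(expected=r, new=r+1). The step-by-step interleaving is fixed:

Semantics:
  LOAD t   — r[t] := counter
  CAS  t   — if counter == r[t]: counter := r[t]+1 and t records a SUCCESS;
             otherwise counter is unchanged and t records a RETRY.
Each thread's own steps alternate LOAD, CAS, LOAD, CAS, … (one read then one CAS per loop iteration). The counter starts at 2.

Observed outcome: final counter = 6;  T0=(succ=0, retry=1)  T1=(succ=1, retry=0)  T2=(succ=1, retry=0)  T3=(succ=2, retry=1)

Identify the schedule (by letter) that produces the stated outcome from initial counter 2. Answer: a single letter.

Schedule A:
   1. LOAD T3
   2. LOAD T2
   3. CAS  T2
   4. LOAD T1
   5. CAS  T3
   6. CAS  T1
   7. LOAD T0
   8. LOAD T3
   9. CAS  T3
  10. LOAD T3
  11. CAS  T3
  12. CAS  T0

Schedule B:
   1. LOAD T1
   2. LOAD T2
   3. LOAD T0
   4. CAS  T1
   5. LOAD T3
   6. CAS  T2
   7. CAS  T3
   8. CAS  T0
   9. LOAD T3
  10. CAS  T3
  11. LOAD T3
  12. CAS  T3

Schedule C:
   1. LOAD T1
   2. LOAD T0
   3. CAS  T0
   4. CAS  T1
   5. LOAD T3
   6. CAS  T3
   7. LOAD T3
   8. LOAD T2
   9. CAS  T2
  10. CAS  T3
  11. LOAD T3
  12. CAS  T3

Simulating candidate A:
[1] T3.load  rd  (counter 2, T3.r 2)
[2] T2.load  rd  (counter 2, T2.r 2)
[3] T2.cas  hit  (counter 3, T2.r 2)
[4] T1.load  rd  (counter 3, T1.r 3)
[5] T3.cas  miss  (counter 3, T3.r 2)
[6] T1.cas  hit  (counter 4, T1.r 3)
[7] T0.load  rd  (counter 4, T0.r 4)
[8] T3.load  rd  (counter 4, T3.r 4)
[9] T3.cas  hit  (counter 5, T3.r 4)
[10] T3.load  rd  (counter 5, T3.r 5)
[11] T3.cas  hit  (counter 6, T3.r 5)
[12] T0.cas  miss  (counter 6, T0.r 4)

A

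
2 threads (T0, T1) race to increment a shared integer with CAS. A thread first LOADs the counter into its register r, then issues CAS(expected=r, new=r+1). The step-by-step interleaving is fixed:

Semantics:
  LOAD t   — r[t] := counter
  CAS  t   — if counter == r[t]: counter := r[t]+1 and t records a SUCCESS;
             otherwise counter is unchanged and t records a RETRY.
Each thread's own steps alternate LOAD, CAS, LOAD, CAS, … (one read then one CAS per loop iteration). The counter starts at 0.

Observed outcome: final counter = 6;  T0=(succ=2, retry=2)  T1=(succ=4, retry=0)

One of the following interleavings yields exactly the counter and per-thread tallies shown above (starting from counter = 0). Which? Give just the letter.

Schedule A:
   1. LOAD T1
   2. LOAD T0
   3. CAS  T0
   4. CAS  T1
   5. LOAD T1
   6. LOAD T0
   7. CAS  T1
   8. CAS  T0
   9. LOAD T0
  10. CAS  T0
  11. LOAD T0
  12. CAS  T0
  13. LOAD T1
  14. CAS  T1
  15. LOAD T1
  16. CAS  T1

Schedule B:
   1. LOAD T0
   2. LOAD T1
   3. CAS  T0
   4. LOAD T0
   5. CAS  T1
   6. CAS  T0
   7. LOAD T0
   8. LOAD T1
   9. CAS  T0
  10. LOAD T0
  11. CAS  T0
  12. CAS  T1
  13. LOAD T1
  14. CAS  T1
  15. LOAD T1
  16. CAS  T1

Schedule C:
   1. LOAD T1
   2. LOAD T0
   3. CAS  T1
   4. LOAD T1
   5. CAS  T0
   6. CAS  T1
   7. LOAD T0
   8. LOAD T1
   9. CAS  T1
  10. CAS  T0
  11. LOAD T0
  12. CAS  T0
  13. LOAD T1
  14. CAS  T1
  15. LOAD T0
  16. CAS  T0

Simulating candidate C:
   1) LOAD T1:  M=0  r_T1=0
   2) LOAD T0:  M=0  r_T0=0
   3) CAS  T1:  M=1  r_T1=0 ✓
   4) LOAD T1:  M=1  r_T1=1
   5) CAS  T0:  M=1  r_T0=0 ✗
   6) CAS  T1:  M=2  r_T1=1 ✓
   7) LOAD T0:  M=2  r_T0=2
   8) LOAD T1:  M=2  r_T1=2
   9) CAS  T1:  M=3  r_T1=2 ✓
  10) CAS  T0:  M=3  r_T0=2 ✗
  11) LOAD T0:  M=3  r_T0=3
  12) CAS  T0:  M=4  r_T0=3 ✓
  13) LOAD T1:  M=4  r_T1=4
  14) CAS  T1:  M=5  r_T1=4 ✓
  15) LOAD T0:  M=5  r_T0=5
  16) CAS  T0:  M=6  r_T0=5 ✓

C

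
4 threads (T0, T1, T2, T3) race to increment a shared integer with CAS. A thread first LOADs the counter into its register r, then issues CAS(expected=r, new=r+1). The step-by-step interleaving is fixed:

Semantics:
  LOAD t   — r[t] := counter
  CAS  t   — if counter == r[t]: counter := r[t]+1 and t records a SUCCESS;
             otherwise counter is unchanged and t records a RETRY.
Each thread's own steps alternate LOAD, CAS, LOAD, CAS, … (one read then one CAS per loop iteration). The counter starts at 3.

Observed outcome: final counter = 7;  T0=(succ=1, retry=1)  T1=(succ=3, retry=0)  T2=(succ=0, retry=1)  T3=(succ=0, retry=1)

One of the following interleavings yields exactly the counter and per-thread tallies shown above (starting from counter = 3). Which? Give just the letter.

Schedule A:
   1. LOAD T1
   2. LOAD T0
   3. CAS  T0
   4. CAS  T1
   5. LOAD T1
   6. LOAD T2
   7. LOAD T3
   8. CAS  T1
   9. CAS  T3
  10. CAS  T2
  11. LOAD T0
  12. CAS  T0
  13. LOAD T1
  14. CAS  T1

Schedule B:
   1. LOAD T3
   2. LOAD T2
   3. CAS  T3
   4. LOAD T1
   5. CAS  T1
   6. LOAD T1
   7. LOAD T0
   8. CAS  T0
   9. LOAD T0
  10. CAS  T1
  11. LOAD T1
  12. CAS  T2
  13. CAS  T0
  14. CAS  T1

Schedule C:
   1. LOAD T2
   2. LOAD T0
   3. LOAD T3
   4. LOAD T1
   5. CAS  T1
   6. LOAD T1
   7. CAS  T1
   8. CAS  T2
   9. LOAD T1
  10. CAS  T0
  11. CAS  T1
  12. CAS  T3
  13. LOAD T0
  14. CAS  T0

C

Simulating candidate C:
#1 T2 reads 3
#2 T0 reads 3
#3 T3 reads 3
#4 T1 reads 3
#5 T1 CAS(3→4) writes; counter now 4
#6 T1 reads 4
#7 T1 CAS(4→5) writes; counter now 5
#8 T2 CAS(3→4) fails; counter now 5
#9 T1 reads 5
#10 T0 CAS(3→4) fails; counter now 5
#11 T1 CAS(5→6) writes; counter now 6
#12 T3 CAS(3→4) fails; counter now 6
#13 T0 reads 6
#14 T0 CAS(6→7) writes; counter now 7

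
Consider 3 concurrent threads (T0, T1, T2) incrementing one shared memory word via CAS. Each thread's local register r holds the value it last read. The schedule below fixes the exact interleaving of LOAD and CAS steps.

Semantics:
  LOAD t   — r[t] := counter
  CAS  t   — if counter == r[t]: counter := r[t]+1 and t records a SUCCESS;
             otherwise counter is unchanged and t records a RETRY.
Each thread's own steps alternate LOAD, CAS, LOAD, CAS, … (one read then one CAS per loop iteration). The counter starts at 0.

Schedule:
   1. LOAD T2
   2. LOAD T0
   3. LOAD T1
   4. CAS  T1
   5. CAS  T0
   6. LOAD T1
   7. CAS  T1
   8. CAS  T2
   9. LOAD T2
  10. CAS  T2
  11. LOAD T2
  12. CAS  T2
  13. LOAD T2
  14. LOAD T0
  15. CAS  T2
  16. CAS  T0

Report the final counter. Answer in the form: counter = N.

[1] T2.load  rd  (counter 0, T2.r 0)
[2] T0.load  rd  (counter 0, T0.r 0)
[3] T1.load  rd  (counter 0, T1.r 0)
[4] T1.cas  hit  (counter 1, T1.r 0)
[5] T0.cas  miss  (counter 1, T0.r 0)
[6] T1.load  rd  (counter 1, T1.r 1)
[7] T1.cas  hit  (counter 2, T1.r 1)
[8] T2.cas  miss  (counter 2, T2.r 0)
[9] T2.load  rd  (counter 2, T2.r 2)
[10] T2.cas  hit  (counter 3, T2.r 2)
[11] T2.load  rd  (counter 3, T2.r 3)
[12] T2.cas  hit  (counter 4, T2.r 3)
[13] T2.load  rd  (counter 4, T2.r 4)
[14] T0.load  rd  (counter 4, T0.r 4)
[15] T2.cas  hit  (counter 5, T2.r 4)
[16] T0.cas  miss  (counter 5, T0.r 4)

counter = 5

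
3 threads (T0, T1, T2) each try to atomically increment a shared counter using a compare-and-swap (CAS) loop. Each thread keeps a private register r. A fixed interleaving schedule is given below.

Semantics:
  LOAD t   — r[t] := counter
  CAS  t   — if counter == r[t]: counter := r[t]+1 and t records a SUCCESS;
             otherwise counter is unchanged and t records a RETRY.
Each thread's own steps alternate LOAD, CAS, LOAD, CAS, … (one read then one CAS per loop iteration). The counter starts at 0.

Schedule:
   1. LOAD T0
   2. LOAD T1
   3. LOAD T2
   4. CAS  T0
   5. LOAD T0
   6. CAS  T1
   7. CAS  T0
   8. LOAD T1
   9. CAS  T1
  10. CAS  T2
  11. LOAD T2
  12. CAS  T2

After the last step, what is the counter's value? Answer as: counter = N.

counter = 4

#1 T0 reads 0
#2 T1 reads 0
#3 T2 reads 0
#4 T0 CAS(0→1) writes; counter now 1
#5 T0 reads 1
#6 T1 CAS(0→1) fails; counter now 1
#7 T0 CAS(1→2) writes; counter now 2
#8 T1 reads 2
#9 T1 CAS(2→3) writes; counter now 3
#10 T2 CAS(0→1) fails; counter now 3
#11 T2 reads 3
#12 T2 CAS(3→4) writes; counter now 4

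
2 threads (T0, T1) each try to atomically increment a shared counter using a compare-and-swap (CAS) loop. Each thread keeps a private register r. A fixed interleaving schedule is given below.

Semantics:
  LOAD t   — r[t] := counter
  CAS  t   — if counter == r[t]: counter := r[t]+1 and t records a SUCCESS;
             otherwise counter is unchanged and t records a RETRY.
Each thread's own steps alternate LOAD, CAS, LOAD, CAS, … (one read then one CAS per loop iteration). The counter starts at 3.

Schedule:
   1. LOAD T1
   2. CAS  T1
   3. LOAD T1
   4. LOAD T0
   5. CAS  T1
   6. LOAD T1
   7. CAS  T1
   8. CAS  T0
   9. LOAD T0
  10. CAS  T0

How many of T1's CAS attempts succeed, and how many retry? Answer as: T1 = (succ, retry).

#1 T1 reads 3
#2 T1 CAS(3→4) writes; counter now 4
#3 T1 reads 4
#4 T0 reads 4
#5 T1 CAS(4→5) writes; counter now 5
#6 T1 reads 5
#7 T1 CAS(5→6) writes; counter now 6
#8 T0 CAS(4→5) fails; counter now 6
#9 T0 reads 6
#10 T0 CAS(6→7) writes; counter now 7

T1 = (3, 0)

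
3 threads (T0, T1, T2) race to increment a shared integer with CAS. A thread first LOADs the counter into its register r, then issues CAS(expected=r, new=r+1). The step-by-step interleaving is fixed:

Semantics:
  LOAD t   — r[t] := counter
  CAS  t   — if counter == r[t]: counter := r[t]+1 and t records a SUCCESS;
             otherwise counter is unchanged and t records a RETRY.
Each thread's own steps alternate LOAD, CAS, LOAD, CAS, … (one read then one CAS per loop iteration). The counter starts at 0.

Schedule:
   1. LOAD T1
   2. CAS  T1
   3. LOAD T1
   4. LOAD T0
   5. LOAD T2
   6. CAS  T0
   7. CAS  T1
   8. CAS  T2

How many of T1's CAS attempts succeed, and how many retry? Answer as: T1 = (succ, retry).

T1 LOAD — after: cnt=0, r=0 — load
T1 CAS — after: cnt=1, r=0 — ok
T1 LOAD — after: cnt=1, r=1 — load
T0 LOAD — after: cnt=1, r=1 — load
T2 LOAD — after: cnt=1, r=1 — load
T0 CAS — after: cnt=2, r=1 — ok
T1 CAS — after: cnt=2, r=1 — retry
T2 CAS — after: cnt=2, r=1 — retry

T1 = (1, 1)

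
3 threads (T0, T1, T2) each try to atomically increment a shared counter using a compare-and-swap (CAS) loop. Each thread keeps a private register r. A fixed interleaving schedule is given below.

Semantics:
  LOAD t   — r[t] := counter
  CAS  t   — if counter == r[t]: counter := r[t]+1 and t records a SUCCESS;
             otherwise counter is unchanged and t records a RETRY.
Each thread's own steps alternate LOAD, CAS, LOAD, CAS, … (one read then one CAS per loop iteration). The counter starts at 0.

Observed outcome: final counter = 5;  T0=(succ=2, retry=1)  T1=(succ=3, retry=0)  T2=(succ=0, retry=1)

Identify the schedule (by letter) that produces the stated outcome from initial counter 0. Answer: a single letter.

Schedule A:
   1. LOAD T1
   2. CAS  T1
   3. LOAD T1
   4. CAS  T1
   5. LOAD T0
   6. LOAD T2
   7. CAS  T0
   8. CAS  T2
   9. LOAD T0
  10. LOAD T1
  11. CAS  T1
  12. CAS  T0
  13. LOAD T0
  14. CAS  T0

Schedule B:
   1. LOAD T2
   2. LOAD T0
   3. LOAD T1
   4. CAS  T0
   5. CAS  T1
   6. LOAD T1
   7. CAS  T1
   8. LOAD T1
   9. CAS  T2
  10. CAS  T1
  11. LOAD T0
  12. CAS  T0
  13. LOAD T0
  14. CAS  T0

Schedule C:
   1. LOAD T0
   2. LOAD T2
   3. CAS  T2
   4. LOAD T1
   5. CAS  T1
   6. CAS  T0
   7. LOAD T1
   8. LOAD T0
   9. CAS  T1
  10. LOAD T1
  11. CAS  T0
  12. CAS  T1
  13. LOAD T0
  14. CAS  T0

A

Simulating candidate A:
1. LOAD T1 → mem=0 r[T1]=0 [LOAD]
2. CAS T1 → mem=1 r[T1]=0 [OK]
3. LOAD T1 → mem=1 r[T1]=1 [LOAD]
4. CAS T1 → mem=2 r[T1]=1 [OK]
5. LOAD T0 → mem=2 r[T0]=2 [LOAD]
6. LOAD T2 → mem=2 r[T2]=2 [LOAD]
7. CAS T0 → mem=3 r[T0]=2 [OK]
8. CAS T2 → mem=3 r[T2]=2 [RETRY]
9. LOAD T0 → mem=3 r[T0]=3 [LOAD]
10. LOAD T1 → mem=3 r[T1]=3 [LOAD]
11. CAS T1 → mem=4 r[T1]=3 [OK]
12. CAS T0 → mem=4 r[T0]=3 [RETRY]
13. LOAD T0 → mem=4 r[T0]=4 [LOAD]
14. CAS T0 → mem=5 r[T0]=4 [OK]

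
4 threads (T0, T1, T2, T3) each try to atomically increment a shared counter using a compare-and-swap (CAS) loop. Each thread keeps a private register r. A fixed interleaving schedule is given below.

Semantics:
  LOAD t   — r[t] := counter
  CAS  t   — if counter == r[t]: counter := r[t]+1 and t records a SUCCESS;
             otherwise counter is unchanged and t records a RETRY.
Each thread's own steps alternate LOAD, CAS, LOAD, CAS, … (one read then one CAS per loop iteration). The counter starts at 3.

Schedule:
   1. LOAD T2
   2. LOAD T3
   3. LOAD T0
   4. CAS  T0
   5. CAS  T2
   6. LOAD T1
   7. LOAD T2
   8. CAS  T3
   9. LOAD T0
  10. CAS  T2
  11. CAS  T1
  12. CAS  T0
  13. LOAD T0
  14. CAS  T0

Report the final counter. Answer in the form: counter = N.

#1 T2 reads 3
#2 T3 reads 3
#3 T0 reads 3
#4 T0 CAS(3→4) writes; counter now 4
#5 T2 CAS(3→4) fails; counter now 4
#6 T1 reads 4
#7 T2 reads 4
#8 T3 CAS(3→4) fails; counter now 4
#9 T0 reads 4
#10 T2 CAS(4→5) writes; counter now 5
#11 T1 CAS(4→5) fails; counter now 5
#12 T0 CAS(4→5) fails; counter now 5
#13 T0 reads 5
#14 T0 CAS(5→6) writes; counter now 6

counter = 6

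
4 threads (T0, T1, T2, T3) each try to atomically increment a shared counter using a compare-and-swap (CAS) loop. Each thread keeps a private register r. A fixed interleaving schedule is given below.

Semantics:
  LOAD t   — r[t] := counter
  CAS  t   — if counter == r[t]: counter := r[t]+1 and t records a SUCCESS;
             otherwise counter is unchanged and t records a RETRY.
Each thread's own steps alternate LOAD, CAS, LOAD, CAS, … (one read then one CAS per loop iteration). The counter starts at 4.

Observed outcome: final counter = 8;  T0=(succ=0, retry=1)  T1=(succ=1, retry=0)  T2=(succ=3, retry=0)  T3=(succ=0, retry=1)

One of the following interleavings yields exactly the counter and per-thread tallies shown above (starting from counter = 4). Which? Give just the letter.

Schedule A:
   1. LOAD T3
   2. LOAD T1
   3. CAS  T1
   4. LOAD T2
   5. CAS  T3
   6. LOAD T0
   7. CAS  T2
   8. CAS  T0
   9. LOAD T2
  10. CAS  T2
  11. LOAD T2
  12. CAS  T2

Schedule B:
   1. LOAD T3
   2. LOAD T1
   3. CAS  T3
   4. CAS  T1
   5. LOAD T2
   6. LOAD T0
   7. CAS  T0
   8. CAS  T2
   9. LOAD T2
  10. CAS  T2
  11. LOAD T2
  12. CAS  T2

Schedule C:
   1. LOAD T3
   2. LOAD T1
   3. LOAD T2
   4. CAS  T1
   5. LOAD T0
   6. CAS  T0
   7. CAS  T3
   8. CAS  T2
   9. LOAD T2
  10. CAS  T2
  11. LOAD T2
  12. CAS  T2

Run A:
step 1: T3 LOAD ⇒ load; ctr=4 reg=4
step 2: T1 LOAD ⇒ load; ctr=4 reg=4
step 3: T1 CAS ⇒ ok; ctr=5 reg=4
step 4: T2 LOAD ⇒ load; ctr=5 reg=5
step 5: T3 CAS ⇒ retry; ctr=5 reg=4
step 6: T0 LOAD ⇒ load; ctr=5 reg=5
step 7: T2 CAS ⇒ ok; ctr=6 reg=5
step 8: T0 CAS ⇒ retry; ctr=6 reg=5
step 9: T2 LOAD ⇒ load; ctr=6 reg=6
step 10: T2 CAS ⇒ ok; ctr=7 reg=6
step 11: T2 LOAD ⇒ load; ctr=7 reg=7
step 12: T2 CAS ⇒ ok; ctr=8 reg=7

A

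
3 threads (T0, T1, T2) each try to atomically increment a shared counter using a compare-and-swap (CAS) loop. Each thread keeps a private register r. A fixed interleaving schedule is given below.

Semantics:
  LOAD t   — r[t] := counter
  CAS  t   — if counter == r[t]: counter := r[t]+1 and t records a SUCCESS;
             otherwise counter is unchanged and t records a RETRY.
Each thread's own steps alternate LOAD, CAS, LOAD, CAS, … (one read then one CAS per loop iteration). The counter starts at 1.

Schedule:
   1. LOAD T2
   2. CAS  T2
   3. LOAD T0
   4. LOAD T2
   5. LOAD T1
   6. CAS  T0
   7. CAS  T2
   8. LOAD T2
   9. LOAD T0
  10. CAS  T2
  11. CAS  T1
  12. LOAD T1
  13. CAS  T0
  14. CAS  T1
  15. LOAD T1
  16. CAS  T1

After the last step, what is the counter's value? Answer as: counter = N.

counter = 6

1. LOAD T2 → mem=1 r[T2]=1 [LOAD]
2. CAS T2 → mem=2 r[T2]=1 [OK]
3. LOAD T0 → mem=2 r[T0]=2 [LOAD]
4. LOAD T2 → mem=2 r[T2]=2 [LOAD]
5. LOAD T1 → mem=2 r[T1]=2 [LOAD]
6. CAS T0 → mem=3 r[T0]=2 [OK]
7. CAS T2 → mem=3 r[T2]=2 [RETRY]
8. LOAD T2 → mem=3 r[T2]=3 [LOAD]
9. LOAD T0 → mem=3 r[T0]=3 [LOAD]
10. CAS T2 → mem=4 r[T2]=3 [OK]
11. CAS T1 → mem=4 r[T1]=2 [RETRY]
12. LOAD T1 → mem=4 r[T1]=4 [LOAD]
13. CAS T0 → mem=4 r[T0]=3 [RETRY]
14. CAS T1 → mem=5 r[T1]=4 [OK]
15. LOAD T1 → mem=5 r[T1]=5 [LOAD]
16. CAS T1 → mem=6 r[T1]=5 [OK]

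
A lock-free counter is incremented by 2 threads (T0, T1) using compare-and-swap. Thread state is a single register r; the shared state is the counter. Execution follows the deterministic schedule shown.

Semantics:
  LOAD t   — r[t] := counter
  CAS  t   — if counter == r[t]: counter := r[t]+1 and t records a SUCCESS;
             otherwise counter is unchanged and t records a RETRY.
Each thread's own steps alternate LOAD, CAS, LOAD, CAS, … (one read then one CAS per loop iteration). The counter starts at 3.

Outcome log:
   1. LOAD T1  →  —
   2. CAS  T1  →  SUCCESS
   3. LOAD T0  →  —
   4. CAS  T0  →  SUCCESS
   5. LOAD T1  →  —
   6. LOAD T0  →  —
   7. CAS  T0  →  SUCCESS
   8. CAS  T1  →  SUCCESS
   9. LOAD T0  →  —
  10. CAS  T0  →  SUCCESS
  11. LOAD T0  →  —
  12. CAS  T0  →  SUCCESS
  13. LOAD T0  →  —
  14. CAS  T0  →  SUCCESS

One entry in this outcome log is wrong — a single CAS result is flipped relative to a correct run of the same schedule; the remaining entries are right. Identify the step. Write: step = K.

Reference trace:
T1 LOAD — after: cnt=3, r=3 — load
T1 CAS — after: cnt=4, r=3 — ok
T0 LOAD — after: cnt=4, r=4 — load
T0 CAS — after: cnt=5, r=4 — ok
T1 LOAD — after: cnt=5, r=5 — load
T0 LOAD — after: cnt=5, r=5 — load
T0 CAS — after: cnt=6, r=5 — ok
T1 CAS — after: cnt=6, r=5 — retry
T0 LOAD — after: cnt=6, r=6 — load
T0 CAS — after: cnt=7, r=6 — ok
T0 LOAD — after: cnt=7, r=7 — load
T0 CAS — after: cnt=8, r=7 — ok
T0 LOAD — after: cnt=8, r=8 — load
T0 CAS — after: cnt=9, r=8 — ok
Mismatch at 8.

step = 8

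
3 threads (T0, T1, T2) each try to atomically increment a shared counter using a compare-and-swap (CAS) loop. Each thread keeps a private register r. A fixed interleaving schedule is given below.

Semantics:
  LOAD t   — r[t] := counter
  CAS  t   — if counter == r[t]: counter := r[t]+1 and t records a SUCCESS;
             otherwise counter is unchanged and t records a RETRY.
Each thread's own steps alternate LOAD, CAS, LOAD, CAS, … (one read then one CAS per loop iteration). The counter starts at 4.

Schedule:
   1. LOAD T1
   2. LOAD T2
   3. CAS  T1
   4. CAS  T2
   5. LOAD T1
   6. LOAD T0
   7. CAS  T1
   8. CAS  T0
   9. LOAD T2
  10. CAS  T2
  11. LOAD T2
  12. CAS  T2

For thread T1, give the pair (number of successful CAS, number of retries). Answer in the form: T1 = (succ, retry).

T1 = (2, 0)

   1) LOAD T1:  M=4  r_T1=4
   2) LOAD T2:  M=4  r_T2=4
   3) CAS  T1:  M=5  r_T1=4 ✓
   4) CAS  T2:  M=5  r_T2=4 ✗
   5) LOAD T1:  M=5  r_T1=5
   6) LOAD T0:  M=5  r_T0=5
   7) CAS  T1:  M=6  r_T1=5 ✓
   8) CAS  T0:  M=6  r_T0=5 ✗
   9) LOAD T2:  M=6  r_T2=6
  10) CAS  T2:  M=7  r_T2=6 ✓
  11) LOAD T2:  M=7  r_T2=7
  12) CAS  T2:  M=8  r_T2=7 ✓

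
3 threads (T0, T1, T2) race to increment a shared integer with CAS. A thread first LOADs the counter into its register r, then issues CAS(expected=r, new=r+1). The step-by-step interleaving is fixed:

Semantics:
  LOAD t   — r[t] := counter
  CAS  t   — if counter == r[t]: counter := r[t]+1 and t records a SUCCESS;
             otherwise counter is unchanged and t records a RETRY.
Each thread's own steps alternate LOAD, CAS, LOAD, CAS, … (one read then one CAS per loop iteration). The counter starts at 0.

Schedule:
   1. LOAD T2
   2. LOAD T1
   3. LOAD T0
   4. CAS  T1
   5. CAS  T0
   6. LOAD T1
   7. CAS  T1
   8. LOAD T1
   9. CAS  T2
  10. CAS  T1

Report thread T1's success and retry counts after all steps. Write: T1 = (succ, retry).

T1 = (3, 0)

1. LOAD T2 → mem=0 r[T2]=0 [LOAD]
2. LOAD T1 → mem=0 r[T1]=0 [LOAD]
3. LOAD T0 → mem=0 r[T0]=0 [LOAD]
4. CAS T1 → mem=1 r[T1]=0 [OK]
5. CAS T0 → mem=1 r[T0]=0 [RETRY]
6. LOAD T1 → mem=1 r[T1]=1 [LOAD]
7. CAS T1 → mem=2 r[T1]=1 [OK]
8. LOAD T1 → mem=2 r[T1]=2 [LOAD]
9. CAS T2 → mem=2 r[T2]=0 [RETRY]
10. CAS T1 → mem=3 r[T1]=2 [OK]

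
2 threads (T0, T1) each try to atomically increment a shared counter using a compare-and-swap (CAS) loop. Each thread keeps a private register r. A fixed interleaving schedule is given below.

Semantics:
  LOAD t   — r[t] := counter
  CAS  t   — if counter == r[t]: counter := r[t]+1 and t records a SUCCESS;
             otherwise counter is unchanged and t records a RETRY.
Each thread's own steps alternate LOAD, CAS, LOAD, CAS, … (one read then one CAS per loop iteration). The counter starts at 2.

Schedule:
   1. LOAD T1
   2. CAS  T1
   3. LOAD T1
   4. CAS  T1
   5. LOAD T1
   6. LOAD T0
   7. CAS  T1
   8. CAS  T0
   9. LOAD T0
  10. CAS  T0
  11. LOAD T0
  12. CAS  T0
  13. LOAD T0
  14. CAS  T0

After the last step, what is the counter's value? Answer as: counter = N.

counter = 8

T1 LOAD — after: cnt=2, r=2 — load
T1 CAS — after: cnt=3, r=2 — ok
T1 LOAD — after: cnt=3, r=3 — load
T1 CAS — after: cnt=4, r=3 — ok
T1 LOAD — after: cnt=4, r=4 — load
T0 LOAD — after: cnt=4, r=4 — load
T1 CAS — after: cnt=5, r=4 — ok
T0 CAS — after: cnt=5, r=4 — retry
T0 LOAD — after: cnt=5, r=5 — load
T0 CAS — after: cnt=6, r=5 — ok
T0 LOAD — after: cnt=6, r=6 — load
T0 CAS — after: cnt=7, r=6 — ok
T0 LOAD — after: cnt=7, r=7 — load
T0 CAS — after: cnt=8, r=7 — ok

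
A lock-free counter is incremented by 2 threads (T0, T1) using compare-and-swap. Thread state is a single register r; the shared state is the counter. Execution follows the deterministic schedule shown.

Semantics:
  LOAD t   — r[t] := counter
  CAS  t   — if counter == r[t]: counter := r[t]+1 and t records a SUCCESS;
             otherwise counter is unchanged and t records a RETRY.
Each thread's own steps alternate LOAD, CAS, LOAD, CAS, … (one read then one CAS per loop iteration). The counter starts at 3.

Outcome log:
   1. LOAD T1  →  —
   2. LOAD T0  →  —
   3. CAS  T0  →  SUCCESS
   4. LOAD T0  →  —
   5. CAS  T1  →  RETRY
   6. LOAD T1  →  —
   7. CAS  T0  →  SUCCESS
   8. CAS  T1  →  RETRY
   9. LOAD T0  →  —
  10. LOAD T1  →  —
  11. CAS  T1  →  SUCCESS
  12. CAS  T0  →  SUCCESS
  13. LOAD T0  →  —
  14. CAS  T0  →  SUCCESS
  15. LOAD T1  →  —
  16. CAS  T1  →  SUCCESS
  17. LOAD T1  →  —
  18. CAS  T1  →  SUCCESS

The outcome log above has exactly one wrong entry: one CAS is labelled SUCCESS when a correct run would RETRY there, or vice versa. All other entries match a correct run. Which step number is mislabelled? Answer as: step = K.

step = 12

Reference trace:
step 1: T1 LOAD ⇒ load; ctr=3 reg=3
step 2: T0 LOAD ⇒ load; ctr=3 reg=3
step 3: T0 CAS ⇒ ok; ctr=4 reg=3
step 4: T0 LOAD ⇒ load; ctr=4 reg=4
step 5: T1 CAS ⇒ retry; ctr=4 reg=3
step 6: T1 LOAD ⇒ load; ctr=4 reg=4
step 7: T0 CAS ⇒ ok; ctr=5 reg=4
step 8: T1 CAS ⇒ retry; ctr=5 reg=4
step 9: T0 LOAD ⇒ load; ctr=5 reg=5
step 10: T1 LOAD ⇒ load; ctr=5 reg=5
step 11: T1 CAS ⇒ ok; ctr=6 reg=5
step 12: T0 CAS ⇒ retry; ctr=6 reg=5
step 13: T0 LOAD ⇒ load; ctr=6 reg=6
step 14: T0 CAS ⇒ ok; ctr=7 reg=6
step 15: T1 LOAD ⇒ load; ctr=7 reg=7
step 16: T1 CAS ⇒ ok; ctr=8 reg=7
step 17: T1 LOAD ⇒ load; ctr=8 reg=8
step 18: T1 CAS ⇒ ok; ctr=9 reg=8
Flip is step 12.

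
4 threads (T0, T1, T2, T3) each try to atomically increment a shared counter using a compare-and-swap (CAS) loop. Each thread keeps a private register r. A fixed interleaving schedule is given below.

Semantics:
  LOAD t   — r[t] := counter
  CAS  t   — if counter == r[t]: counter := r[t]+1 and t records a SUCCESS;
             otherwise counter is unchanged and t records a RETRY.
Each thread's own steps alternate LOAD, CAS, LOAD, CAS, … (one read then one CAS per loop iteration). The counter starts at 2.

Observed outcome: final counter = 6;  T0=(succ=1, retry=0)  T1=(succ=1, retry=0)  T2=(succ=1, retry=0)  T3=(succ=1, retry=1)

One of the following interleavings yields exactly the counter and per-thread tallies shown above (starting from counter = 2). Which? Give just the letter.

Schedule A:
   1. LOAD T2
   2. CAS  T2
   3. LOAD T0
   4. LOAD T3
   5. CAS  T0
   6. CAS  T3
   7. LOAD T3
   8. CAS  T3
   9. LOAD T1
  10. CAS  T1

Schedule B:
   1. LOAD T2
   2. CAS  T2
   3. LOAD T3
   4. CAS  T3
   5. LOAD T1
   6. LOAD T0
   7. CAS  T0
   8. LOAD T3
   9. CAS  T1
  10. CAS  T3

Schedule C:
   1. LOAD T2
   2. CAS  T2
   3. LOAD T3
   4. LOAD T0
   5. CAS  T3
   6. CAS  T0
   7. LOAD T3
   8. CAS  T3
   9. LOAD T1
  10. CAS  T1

A

Simulating candidate A:
1. LOAD T2 → mem=2 r[T2]=2 [LOAD]
2. CAS T2 → mem=3 r[T2]=2 [OK]
3. LOAD T0 → mem=3 r[T0]=3 [LOAD]
4. LOAD T3 → mem=3 r[T3]=3 [LOAD]
5. CAS T0 → mem=4 r[T0]=3 [OK]
6. CAS T3 → mem=4 r[T3]=3 [RETRY]
7. LOAD T3 → mem=4 r[T3]=4 [LOAD]
8. CAS T3 → mem=5 r[T3]=4 [OK]
9. LOAD T1 → mem=5 r[T1]=5 [LOAD]
10. CAS T1 → mem=6 r[T1]=5 [OK]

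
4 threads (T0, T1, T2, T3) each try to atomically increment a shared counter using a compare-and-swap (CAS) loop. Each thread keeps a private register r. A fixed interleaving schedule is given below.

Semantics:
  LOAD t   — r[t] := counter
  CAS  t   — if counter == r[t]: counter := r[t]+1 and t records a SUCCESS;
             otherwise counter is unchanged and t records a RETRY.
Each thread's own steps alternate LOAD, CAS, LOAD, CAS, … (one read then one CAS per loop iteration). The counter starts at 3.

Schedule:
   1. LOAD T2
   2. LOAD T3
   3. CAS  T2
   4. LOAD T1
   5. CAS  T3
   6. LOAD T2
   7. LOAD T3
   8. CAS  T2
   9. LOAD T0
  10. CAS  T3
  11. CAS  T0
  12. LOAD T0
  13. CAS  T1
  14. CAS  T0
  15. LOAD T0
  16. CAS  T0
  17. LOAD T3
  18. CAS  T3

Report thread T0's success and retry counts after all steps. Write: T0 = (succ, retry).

T0 = (3, 0)

1. LOAD T2 → mem=3 r[T2]=3 [LOAD]
2. LOAD T3 → mem=3 r[T3]=3 [LOAD]
3. CAS T2 → mem=4 r[T2]=3 [OK]
4. LOAD T1 → mem=4 r[T1]=4 [LOAD]
5. CAS T3 → mem=4 r[T3]=3 [RETRY]
6. LOAD T2 → mem=4 r[T2]=4 [LOAD]
7. LOAD T3 → mem=4 r[T3]=4 [LOAD]
8. CAS T2 → mem=5 r[T2]=4 [OK]
9. LOAD T0 → mem=5 r[T0]=5 [LOAD]
10. CAS T3 → mem=5 r[T3]=4 [RETRY]
11. CAS T0 → mem=6 r[T0]=5 [OK]
12. LOAD T0 → mem=6 r[T0]=6 [LOAD]
13. CAS T1 → mem=6 r[T1]=4 [RETRY]
14. CAS T0 → mem=7 r[T0]=6 [OK]
15. LOAD T0 → mem=7 r[T0]=7 [LOAD]
16. CAS T0 → mem=8 r[T0]=7 [OK]
17. LOAD T3 → mem=8 r[T3]=8 [LOAD]
18. CAS T3 → mem=9 r[T3]=8 [OK]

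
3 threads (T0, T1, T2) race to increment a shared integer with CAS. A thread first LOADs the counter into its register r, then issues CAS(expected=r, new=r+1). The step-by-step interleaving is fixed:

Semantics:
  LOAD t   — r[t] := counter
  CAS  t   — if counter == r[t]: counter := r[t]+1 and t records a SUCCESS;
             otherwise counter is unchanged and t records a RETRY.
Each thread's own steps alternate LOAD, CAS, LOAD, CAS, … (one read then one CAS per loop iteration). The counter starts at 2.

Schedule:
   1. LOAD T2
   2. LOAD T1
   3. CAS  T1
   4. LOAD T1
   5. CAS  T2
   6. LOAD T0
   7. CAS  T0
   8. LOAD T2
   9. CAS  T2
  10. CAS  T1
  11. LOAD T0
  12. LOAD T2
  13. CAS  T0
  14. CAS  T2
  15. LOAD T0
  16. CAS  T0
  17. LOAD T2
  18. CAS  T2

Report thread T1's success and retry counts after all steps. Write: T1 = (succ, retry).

step 1: T2 LOAD ⇒ load; ctr=2 reg=2
step 2: T1 LOAD ⇒ load; ctr=2 reg=2
step 3: T1 CAS ⇒ ok; ctr=3 reg=2
step 4: T1 LOAD ⇒ load; ctr=3 reg=3
step 5: T2 CAS ⇒ retry; ctr=3 reg=2
step 6: T0 LOAD ⇒ load; ctr=3 reg=3
step 7: T0 CAS ⇒ ok; ctr=4 reg=3
step 8: T2 LOAD ⇒ load; ctr=4 reg=4
step 9: T2 CAS ⇒ ok; ctr=5 reg=4
step 10: T1 CAS ⇒ retry; ctr=5 reg=3
step 11: T0 LOAD ⇒ load; ctr=5 reg=5
step 12: T2 LOAD ⇒ load; ctr=5 reg=5
step 13: T0 CAS ⇒ ok; ctr=6 reg=5
step 14: T2 CAS ⇒ retry; ctr=6 reg=5
step 15: T0 LOAD ⇒ load; ctr=6 reg=6
step 16: T0 CAS ⇒ ok; ctr=7 reg=6
step 17: T2 LOAD ⇒ load; ctr=7 reg=7
step 18: T2 CAS ⇒ ok; ctr=8 reg=7

T1 = (1, 1)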